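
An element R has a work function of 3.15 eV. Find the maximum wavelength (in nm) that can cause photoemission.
393.60 nm

The threshold wavelength is when the photon energy equals the work function:
hc/λ₀ = φ

Solving for λ₀:
λ₀ = hc/φ = (6.626×10⁻³⁴ J·s)(3×10⁸ m/s) / (3.15 eV × 1.602×10⁻¹⁹ J/eV)
λ₀ = 393.60 nm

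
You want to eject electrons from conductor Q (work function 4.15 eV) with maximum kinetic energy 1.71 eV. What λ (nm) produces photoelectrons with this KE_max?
211.58 nm

From Einstein's equation: KE_max = hc/λ - φ

Rearranging for λ:
hc/λ = KE_max + φ
λ = hc/(KE_max + φ)

Required photon energy:
E_photon = KE_max + φ = 1.71 + 4.15 = 5.86 eV

Required wavelength:
λ = hc/E_photon = (6.626×10⁻³⁴)(3×10⁸) / (5.86 × 1.602×10⁻¹⁹)
λ = 211.58 nm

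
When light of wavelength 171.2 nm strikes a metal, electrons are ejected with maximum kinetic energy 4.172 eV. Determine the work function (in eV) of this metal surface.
3.07 eV

From Einstein's photoelectric equation: KE_max = hf - φ = hc/λ - φ

Rearranging for φ:
φ = hc/λ - KE_max

Calculate photon energy:
E_photon = hc/λ = 7.2421 eV

Therefore:
φ = 7.2421 - 4.172 = 3.07 eV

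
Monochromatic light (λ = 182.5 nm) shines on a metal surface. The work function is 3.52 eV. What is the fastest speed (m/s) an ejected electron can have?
1.0731e+06 m/s

First, find the maximum kinetic energy:
E_photon = hc/λ = 6.7937 eV
KE_max = E_photon - φ = 6.7937 - 3.52 = 3.2737 eV

Convert to Joules: KE_max = 3.2737 × 1.602×10⁻¹⁹ J = 5.2450e-19 J

Then use KE = ½mv² to find velocity:
v = √(2·KE/m) = √(2 × 5.2450e-19 J / 9.109e-31 kg)
v = 1.0731e+06 m/s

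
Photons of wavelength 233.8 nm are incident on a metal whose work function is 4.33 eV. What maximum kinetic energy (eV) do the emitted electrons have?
0.9730 eV

Using Einstein's photoelectric equation: KE_max = hf - φ = hc/λ - φ

First, calculate the photon energy:
E_photon = hc/λ = (6.626×10⁻³⁴ J·s)(3×10⁸ m/s) / (233.8×10⁻⁹ m)
E_photon = 5.3030 eV

Then, the maximum kinetic energy:
KE_max = E_photon - φ = 5.3030 eV - 4.33 eV = 0.9730 eV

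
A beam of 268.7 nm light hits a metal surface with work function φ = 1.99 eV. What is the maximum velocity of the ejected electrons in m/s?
9.6078e+05 m/s

First, find the maximum kinetic energy:
E_photon = hc/λ = 4.6142 eV
KE_max = E_photon - φ = 4.6142 - 1.99 = 2.6242 eV

Convert to Joules: KE_max = 2.6242 × 1.602×10⁻¹⁹ J = 4.2045e-19 J

Then use KE = ½mv² to find velocity:
v = √(2·KE/m) = √(2 × 4.2045e-19 J / 9.109e-31 kg)
v = 9.6078e+05 m/s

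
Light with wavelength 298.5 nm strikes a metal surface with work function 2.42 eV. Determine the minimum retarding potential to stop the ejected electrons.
1.7336 V

The stopping potential V_s satisfies: eV_s = KE_max

First, find KE_max using Einstein's equation:
E_photon = hc/λ = 4.1536 eV
KE_max = E_photon - φ = 4.1536 - 2.42 = 1.7336 eV

Since eV_s = KE_max:
V_s = KE_max/e = 1.7336 V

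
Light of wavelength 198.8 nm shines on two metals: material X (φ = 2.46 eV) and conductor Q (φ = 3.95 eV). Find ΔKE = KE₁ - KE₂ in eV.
1.4900 eV

Using KE_max = hc/λ - φ for each metal:

Photon energy: E = hc/λ = 6.2366 eV

For material X (φ₁ = 2.46 eV):
KE₁ = E - φ₁ = 6.2366 - 2.46 = 3.7766 eV

For conductor Q (φ₂ = 3.95 eV):
KE₂ = E - φ₂ = 6.2366 - 3.95 = 2.2866 eV

Difference:
ΔKE = KE₁ - KE₂ = 3.7766 - 2.2866 = 1.4900 eV

Note: The difference equals the difference in work functions: 3.95 - 2.46 = 1.49 eV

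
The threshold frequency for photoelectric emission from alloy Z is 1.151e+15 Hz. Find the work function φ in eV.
4.76 eV

At the threshold frequency, photon energy equals work function:
φ = hf₀

Calculating:
φ = (6.626×10⁻³⁴ J·s)(1.151e+15 Hz)
φ = 4.76 eV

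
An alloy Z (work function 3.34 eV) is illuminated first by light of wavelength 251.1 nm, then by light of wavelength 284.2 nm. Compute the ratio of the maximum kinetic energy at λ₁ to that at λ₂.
1.5624

Using Einstein's equation: KE_max = hc/λ - φ

For λ₁ = 251.1 nm:
E₁ = hc/λ₁ = 4.9376 eV
KE₁ = E₁ - φ = 4.9376 - 3.34 = 1.5976 eV

For λ₂ = 284.2 nm:
E₂ = hc/λ₂ = 4.3626 eV
KE₂ = E₂ - φ = 4.3626 - 3.34 = 1.0226 eV

Ratio: KE₁/KE₂ = 1.5976/1.0226 = 1.5624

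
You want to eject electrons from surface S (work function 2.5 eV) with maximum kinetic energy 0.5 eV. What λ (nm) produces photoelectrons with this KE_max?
413.28 nm

From Einstein's equation: KE_max = hc/λ - φ

Rearranging for λ:
hc/λ = KE_max + φ
λ = hc/(KE_max + φ)

Required photon energy:
E_photon = KE_max + φ = 0.5 + 2.5 = 3.00 eV

Required wavelength:
λ = hc/E_photon = (6.626×10⁻³⁴)(3×10⁸) / (3.00 × 1.602×10⁻¹⁹)
λ = 413.28 nm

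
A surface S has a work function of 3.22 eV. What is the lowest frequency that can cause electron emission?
7.7859e+14 Hz

The threshold frequency is when the photon energy equals the work function:
hf₀ = φ

Solving for f₀:
f₀ = φ/h = (3.22 eV × 1.602×10⁻¹⁹ J/eV) / (6.626×10⁻³⁴ J·s)
f₀ = 7.7859e+14 Hz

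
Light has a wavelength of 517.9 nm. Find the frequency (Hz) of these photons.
5.7886e+14 Hz

Using the wave equation: c = fλ

Solving for frequency:
f = c/λ = (3×10⁸ m/s) / (517.9×10⁻⁹ m)
f = 5.7886e+14 Hz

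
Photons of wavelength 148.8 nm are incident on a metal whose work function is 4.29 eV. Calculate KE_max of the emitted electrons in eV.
4.0423 eV

Using Einstein's photoelectric equation: KE_max = hf - φ = hc/λ - φ

First, calculate the photon energy:
E_photon = hc/λ = (6.626×10⁻³⁴ J·s)(3×10⁸ m/s) / (148.8×10⁻⁹ m)
E_photon = 8.3323 eV

Then, the maximum kinetic energy:
KE_max = E_photon - φ = 8.3323 eV - 4.29 eV = 4.0423 eV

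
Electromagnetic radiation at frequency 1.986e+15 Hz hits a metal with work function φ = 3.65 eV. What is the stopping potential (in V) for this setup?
4.5634 V

The stopping potential V_s satisfies: eV_s = KE_max

First, find KE_max using Einstein's equation:
E_photon = hf = (6.626×10⁻³⁴ J·s)(1.986e+15 Hz) = 8.2134 eV
KE_max = E_photon - φ = 8.2134 - 3.65 = 4.5634 eV

Since eV_s = KE_max:
V_s = KE_max/e = 4.5634 V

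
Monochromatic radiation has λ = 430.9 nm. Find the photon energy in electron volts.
2.8773 eV

Using E = hf = hc/λ:

E = hc/λ = (6.626×10⁻³⁴ J·s)(3×10⁸ m/s) / (430.9×10⁻⁹ m)
E = 2.8773 eV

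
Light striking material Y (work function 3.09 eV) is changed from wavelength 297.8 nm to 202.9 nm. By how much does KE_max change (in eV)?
1.9473 eV

Using Einstein's equation: KE_max = hc/λ - φ

For λ₁ = 297.8 nm:
KE₁ = hc/λ₁ - φ = 4.1633 - 3.09 = 1.0733 eV

For λ₂ = 202.9 nm:
KE₂ = hc/λ₂ - φ = 6.1106 - 3.09 = 3.0206 eV

Change in KE:
ΔKE = KE₂ - KE₁ = 3.0206 - 1.0733 = 1.9473 eV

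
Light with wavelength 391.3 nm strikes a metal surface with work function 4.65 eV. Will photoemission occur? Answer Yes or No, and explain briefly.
No

For photoemission, the photon energy must exceed the work function.

Photon energy: E = hc/λ = 3.1685 eV
Work function: φ = 4.65 eV

Since E_photon (3.1685 eV) < φ (4.65 eV), photoemission will NOT occur.
The threshold wavelength is λ₀ = hc/φ = 266.6 nm.
Since 391.3 nm > 266.6 nm, the photons lack sufficient energy.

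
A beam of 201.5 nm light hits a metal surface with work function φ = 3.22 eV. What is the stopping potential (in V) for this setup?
2.9331 V

The stopping potential V_s satisfies: eV_s = KE_max

First, find KE_max using Einstein's equation:
E_photon = hc/λ = 6.1531 eV
KE_max = E_photon - φ = 6.1531 - 3.22 = 2.9331 eV

Since eV_s = KE_max:
V_s = KE_max/e = 2.9331 V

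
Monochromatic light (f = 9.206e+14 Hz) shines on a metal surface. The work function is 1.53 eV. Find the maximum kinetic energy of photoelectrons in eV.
2.2773 eV

Using Einstein's photoelectric equation: KE_max = hf - φ

First, calculate the photon energy:
E_photon = hf = (6.626×10⁻³⁴ J·s)(9.206e+14 Hz)
E_photon = 3.8073 eV

Then, the maximum kinetic energy:
KE_max = E_photon - φ = 3.8073 eV - 1.53 eV = 2.2773 eV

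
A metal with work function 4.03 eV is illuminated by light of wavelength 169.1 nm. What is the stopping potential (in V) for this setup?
3.3020 V

The stopping potential V_s satisfies: eV_s = KE_max

First, find KE_max using Einstein's equation:
E_photon = hc/λ = 7.3320 eV
KE_max = E_photon - φ = 7.3320 - 4.03 = 3.3020 eV

Since eV_s = KE_max:
V_s = KE_max/e = 3.3020 V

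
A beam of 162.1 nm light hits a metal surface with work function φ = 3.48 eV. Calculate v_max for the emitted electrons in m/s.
1.2109e+06 m/s

First, find the maximum kinetic energy:
E_photon = hc/λ = 7.6486 eV
KE_max = E_photon - φ = 7.6486 - 3.48 = 4.1686 eV

Convert to Joules: KE_max = 4.1686 × 1.602×10⁻¹⁹ J = 6.6789e-19 J

Then use KE = ½mv² to find velocity:
v = √(2·KE/m) = √(2 × 6.6789e-19 J / 9.109e-31 kg)
v = 1.2109e+06 m/s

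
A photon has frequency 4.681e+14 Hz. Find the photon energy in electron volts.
1.9359 eV

Using E = hf:

E = hf = (6.626×10⁻³⁴ J·s)(4.681e+14 Hz)
E = 1.9359 eV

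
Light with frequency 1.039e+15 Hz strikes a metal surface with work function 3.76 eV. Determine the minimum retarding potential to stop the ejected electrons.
0.5370 V

The stopping potential V_s satisfies: eV_s = KE_max

First, find KE_max using Einstein's equation:
E_photon = hf = (6.626×10⁻³⁴ J·s)(1.039e+15 Hz) = 4.2970 eV
KE_max = E_photon - φ = 4.2970 - 3.76 = 0.5370 eV

Since eV_s = KE_max:
V_s = KE_max/e = 0.5370 V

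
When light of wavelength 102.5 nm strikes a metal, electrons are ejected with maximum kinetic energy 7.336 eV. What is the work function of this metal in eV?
4.76 eV

From Einstein's photoelectric equation: KE_max = hf - φ = hc/λ - φ

Rearranging for φ:
φ = hc/λ - KE_max

Calculate photon energy:
E_photon = hc/λ = 12.0960 eV

Therefore:
φ = 12.0960 - 7.336 = 4.76 eV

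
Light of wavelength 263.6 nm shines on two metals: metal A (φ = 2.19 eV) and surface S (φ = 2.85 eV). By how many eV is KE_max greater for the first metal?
0.6600 eV

Using KE_max = hc/λ - φ for each metal:

Photon energy: E = hc/λ = 4.7035 eV

For metal A (φ₁ = 2.19 eV):
KE₁ = E - φ₁ = 4.7035 - 2.19 = 2.5135 eV

For surface S (φ₂ = 2.85 eV):
KE₂ = E - φ₂ = 4.7035 - 2.85 = 1.8535 eV

Difference:
ΔKE = KE₁ - KE₂ = 2.5135 - 1.8535 = 0.6600 eV

Note: The difference equals the difference in work functions: 2.85 - 2.19 = 0.66 eV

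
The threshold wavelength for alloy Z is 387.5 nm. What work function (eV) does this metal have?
3.20 eV

At the threshold wavelength, photon energy equals work function:
φ = hc/λ₀

Calculating:
φ = (6.626×10⁻³⁴ J·s)(3×10⁸ m/s) / (387.5×10⁻⁹ m)
φ = 3.20 eV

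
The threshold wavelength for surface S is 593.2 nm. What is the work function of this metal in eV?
2.09 eV

At the threshold wavelength, photon energy equals work function:
φ = hc/λ₀

Calculating:
φ = (6.626×10⁻³⁴ J·s)(3×10⁸ m/s) / (593.2×10⁻⁹ m)
φ = 2.09 eV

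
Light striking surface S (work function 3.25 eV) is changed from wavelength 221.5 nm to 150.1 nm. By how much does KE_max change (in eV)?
2.6626 eV

Using Einstein's equation: KE_max = hc/λ - φ

For λ₁ = 221.5 nm:
KE₁ = hc/λ₁ - φ = 5.5975 - 3.25 = 2.3475 eV

For λ₂ = 150.1 nm:
KE₂ = hc/λ₂ - φ = 8.2601 - 3.25 = 5.0101 eV

Change in KE:
ΔKE = KE₂ - KE₁ = 5.0101 - 2.3475 = 2.6626 eV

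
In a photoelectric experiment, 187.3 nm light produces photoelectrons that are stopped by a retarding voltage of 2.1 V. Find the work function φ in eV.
4.52 eV

The stopping potential gives the maximum kinetic energy: KE_max = eV_s = 2.1 eV

From Einstein's photoelectric equation: KE_max = hc/λ - φ
Rearranging: φ = hc/λ - KE_max

Calculate photon energy:
E_photon = hc/λ = (6.626×10⁻³⁴ J·s)(3×10⁸ m/s) / (187.3×10⁻⁹ m) = 6.6196 eV

Therefore:
φ = 6.6196 - 2.1 = 4.52 eV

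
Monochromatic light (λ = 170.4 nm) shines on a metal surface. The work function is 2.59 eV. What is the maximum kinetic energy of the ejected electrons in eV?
4.6861 eV

Using Einstein's photoelectric equation: KE_max = hf - φ = hc/λ - φ

First, calculate the photon energy:
E_photon = hc/λ = (6.626×10⁻³⁴ J·s)(3×10⁸ m/s) / (170.4×10⁻⁹ m)
E_photon = 7.2761 eV

Then, the maximum kinetic energy:
KE_max = E_photon - φ = 7.2761 eV - 2.59 eV = 4.6861 eV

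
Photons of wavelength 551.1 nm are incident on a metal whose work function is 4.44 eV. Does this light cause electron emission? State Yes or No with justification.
No

For photoemission, the photon energy must exceed the work function.

Photon energy: E = hc/λ = 2.2498 eV
Work function: φ = 4.44 eV

Since E_photon (2.2498 eV) < φ (4.44 eV), photoemission will NOT occur.
The threshold wavelength is λ₀ = hc/φ = 279.2 nm.
Since 551.1 nm > 279.2 nm, the photons lack sufficient energy.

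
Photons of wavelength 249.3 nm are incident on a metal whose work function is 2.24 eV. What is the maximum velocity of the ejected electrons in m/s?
9.8055e+05 m/s

First, find the maximum kinetic energy:
E_photon = hc/λ = 4.9733 eV
KE_max = E_photon - φ = 4.9733 - 2.24 = 2.7333 eV

Convert to Joules: KE_max = 2.7333 × 1.602×10⁻¹⁹ J = 4.3792e-19 J

Then use KE = ½mv² to find velocity:
v = √(2·KE/m) = √(2 × 4.3792e-19 J / 9.109e-31 kg)
v = 9.8055e+05 m/s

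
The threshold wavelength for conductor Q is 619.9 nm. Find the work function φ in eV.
2.00 eV

At the threshold wavelength, photon energy equals work function:
φ = hc/λ₀

Calculating:
φ = (6.626×10⁻³⁴ J·s)(3×10⁸ m/s) / (619.9×10⁻⁹ m)
φ = 2.00 eV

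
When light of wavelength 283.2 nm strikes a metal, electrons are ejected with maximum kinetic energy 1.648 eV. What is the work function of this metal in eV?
2.73 eV

From Einstein's photoelectric equation: KE_max = hf - φ = hc/λ - φ

Rearranging for φ:
φ = hc/λ - KE_max

Calculate photon energy:
E_photon = hc/λ = 4.3780 eV

Therefore:
φ = 4.3780 - 1.648 = 2.73 eV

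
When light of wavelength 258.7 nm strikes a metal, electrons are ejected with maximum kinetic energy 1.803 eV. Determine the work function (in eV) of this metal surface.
2.99 eV

From Einstein's photoelectric equation: KE_max = hf - φ = hc/λ - φ

Rearranging for φ:
φ = hc/λ - KE_max

Calculate photon energy:
E_photon = hc/λ = 4.7926 eV

Therefore:
φ = 4.7926 - 1.803 = 2.99 eV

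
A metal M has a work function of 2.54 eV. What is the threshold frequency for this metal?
6.1417e+14 Hz

The threshold frequency is when the photon energy equals the work function:
hf₀ = φ

Solving for f₀:
f₀ = φ/h = (2.54 eV × 1.602×10⁻¹⁹ J/eV) / (6.626×10⁻³⁴ J·s)
f₀ = 6.1417e+14 Hz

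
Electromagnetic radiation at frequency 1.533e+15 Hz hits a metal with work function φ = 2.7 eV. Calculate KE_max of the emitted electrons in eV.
3.6400 eV

Using Einstein's photoelectric equation: KE_max = hf - φ

First, calculate the photon energy:
E_photon = hf = (6.626×10⁻³⁴ J·s)(1.533e+15 Hz)
E_photon = 6.3400 eV

Then, the maximum kinetic energy:
KE_max = E_photon - φ = 6.3400 eV - 2.7 eV = 3.6400 eV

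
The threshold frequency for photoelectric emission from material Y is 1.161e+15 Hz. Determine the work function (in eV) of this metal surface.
4.80 eV

At the threshold frequency, photon energy equals work function:
φ = hf₀

Calculating:
φ = (6.626×10⁻³⁴ J·s)(1.161e+15 Hz)
φ = 4.80 eV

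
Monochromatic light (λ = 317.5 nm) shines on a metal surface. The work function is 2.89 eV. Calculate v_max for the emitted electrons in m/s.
5.9753e+05 m/s

First, find the maximum kinetic energy:
E_photon = hc/λ = 3.9050 eV
KE_max = E_photon - φ = 3.9050 - 2.89 = 1.0150 eV

Convert to Joules: KE_max = 1.0150 × 1.602×10⁻¹⁹ J = 1.6262e-19 J

Then use KE = ½mv² to find velocity:
v = √(2·KE/m) = √(2 × 1.6262e-19 J / 9.109e-31 kg)
v = 5.9753e+05 m/s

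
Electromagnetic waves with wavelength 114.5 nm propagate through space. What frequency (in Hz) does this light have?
2.6183e+15 Hz

Using the wave equation: c = fλ

Solving for frequency:
f = c/λ = (3×10⁸ m/s) / (114.5×10⁻⁹ m)
f = 2.6183e+15 Hz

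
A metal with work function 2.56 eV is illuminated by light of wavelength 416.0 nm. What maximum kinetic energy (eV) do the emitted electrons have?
0.4204 eV

Using Einstein's photoelectric equation: KE_max = hf - φ = hc/λ - φ

First, calculate the photon energy:
E_photon = hc/λ = (6.626×10⁻³⁴ J·s)(3×10⁸ m/s) / (416.0×10⁻⁹ m)
E_photon = 2.9804 eV

Then, the maximum kinetic energy:
KE_max = E_photon - φ = 2.9804 eV - 2.56 eV = 0.4204 eV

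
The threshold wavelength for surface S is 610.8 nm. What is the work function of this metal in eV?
2.03 eV

At the threshold wavelength, photon energy equals work function:
φ = hc/λ₀

Calculating:
φ = (6.626×10⁻³⁴ J·s)(3×10⁸ m/s) / (610.8×10⁻⁹ m)
φ = 2.03 eV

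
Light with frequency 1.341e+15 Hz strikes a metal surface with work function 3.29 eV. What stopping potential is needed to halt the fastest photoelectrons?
2.2559 V

The stopping potential V_s satisfies: eV_s = KE_max

First, find KE_max using Einstein's equation:
E_photon = hf = (6.626×10⁻³⁴ J·s)(1.341e+15 Hz) = 5.5459 eV
KE_max = E_photon - φ = 5.5459 - 3.29 = 2.2559 eV

Since eV_s = KE_max:
V_s = KE_max/e = 2.2559 V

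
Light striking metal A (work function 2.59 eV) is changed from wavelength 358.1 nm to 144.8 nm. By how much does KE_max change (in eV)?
5.1002 eV

Using Einstein's equation: KE_max = hc/λ - φ

For λ₁ = 358.1 nm:
KE₁ = hc/λ₁ - φ = 3.4623 - 2.59 = 0.8723 eV

For λ₂ = 144.8 nm:
KE₂ = hc/λ₂ - φ = 8.5624 - 2.59 = 5.9724 eV

Change in KE:
ΔKE = KE₂ - KE₁ = 5.9724 - 0.8723 = 5.1002 eV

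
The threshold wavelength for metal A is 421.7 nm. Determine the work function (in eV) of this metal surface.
2.94 eV

At the threshold wavelength, photon energy equals work function:
φ = hc/λ₀

Calculating:
φ = (6.626×10⁻³⁴ J·s)(3×10⁸ m/s) / (421.7×10⁻⁹ m)
φ = 2.94 eV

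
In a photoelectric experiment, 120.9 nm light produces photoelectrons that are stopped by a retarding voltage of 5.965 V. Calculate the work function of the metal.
4.29 eV

The stopping potential gives the maximum kinetic energy: KE_max = eV_s = 5.965 eV

From Einstein's photoelectric equation: KE_max = hc/λ - φ
Rearranging: φ = hc/λ - KE_max

Calculate photon energy:
E_photon = hc/λ = (6.626×10⁻³⁴ J·s)(3×10⁸ m/s) / (120.9×10⁻⁹ m) = 10.2551 eV

Therefore:
φ = 10.2551 - 5.965 = 4.29 eV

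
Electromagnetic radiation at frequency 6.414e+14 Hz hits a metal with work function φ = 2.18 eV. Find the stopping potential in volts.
0.4726 V

The stopping potential V_s satisfies: eV_s = KE_max

First, find KE_max using Einstein's equation:
E_photon = hf = (6.626×10⁻³⁴ J·s)(6.414e+14 Hz) = 2.6526 eV
KE_max = E_photon - φ = 2.6526 - 2.18 = 0.4726 eV

Since eV_s = KE_max:
V_s = KE_max/e = 0.4726 V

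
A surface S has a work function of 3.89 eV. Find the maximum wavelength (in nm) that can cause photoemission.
318.73 nm

The threshold wavelength is when the photon energy equals the work function:
hc/λ₀ = φ

Solving for λ₀:
λ₀ = hc/φ = (6.626×10⁻³⁴ J·s)(3×10⁸ m/s) / (3.89 eV × 1.602×10⁻¹⁹ J/eV)
λ₀ = 318.73 nm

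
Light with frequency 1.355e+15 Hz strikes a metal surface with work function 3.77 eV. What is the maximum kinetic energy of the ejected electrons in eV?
1.8338 eV

Using Einstein's photoelectric equation: KE_max = hf - φ

First, calculate the photon energy:
E_photon = hf = (6.626×10⁻³⁴ J·s)(1.355e+15 Hz)
E_photon = 5.6038 eV

Then, the maximum kinetic energy:
KE_max = E_photon - φ = 5.6038 eV - 3.77 eV = 1.8338 eV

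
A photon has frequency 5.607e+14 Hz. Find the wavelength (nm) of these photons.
534.68 nm

Using the wave equation: c = fλ

Solving for wavelength:
λ = c/f = (3×10⁸ m/s) / (5.607e+14 Hz)
λ = 534.68 nm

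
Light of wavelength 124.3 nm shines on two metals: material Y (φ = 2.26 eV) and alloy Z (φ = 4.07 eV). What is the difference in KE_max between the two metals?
1.8100 eV

Using KE_max = hc/λ - φ for each metal:

Photon energy: E = hc/λ = 9.9746 eV

For material Y (φ₁ = 2.26 eV):
KE₁ = E - φ₁ = 9.9746 - 2.26 = 7.7146 eV

For alloy Z (φ₂ = 4.07 eV):
KE₂ = E - φ₂ = 9.9746 - 4.07 = 5.9046 eV

Difference:
ΔKE = KE₁ - KE₂ = 7.7146 - 5.9046 = 1.8100 eV

Note: The difference equals the difference in work functions: 4.07 - 2.26 = 1.81 eV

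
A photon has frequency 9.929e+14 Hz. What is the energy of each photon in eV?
4.1063 eV

Using E = hf:

E = hf = (6.626×10⁻³⁴ J·s)(9.929e+14 Hz)
E = 4.1063 eV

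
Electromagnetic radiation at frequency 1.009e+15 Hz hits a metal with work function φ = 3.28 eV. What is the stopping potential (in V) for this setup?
0.8929 V

The stopping potential V_s satisfies: eV_s = KE_max

First, find KE_max using Einstein's equation:
E_photon = hf = (6.626×10⁻³⁴ J·s)(1.009e+15 Hz) = 4.1729 eV
KE_max = E_photon - φ = 4.1729 - 3.28 = 0.8929 eV

Since eV_s = KE_max:
V_s = KE_max/e = 0.8929 V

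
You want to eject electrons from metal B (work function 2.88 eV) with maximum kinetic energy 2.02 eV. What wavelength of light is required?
253.03 nm

From Einstein's equation: KE_max = hc/λ - φ

Rearranging for λ:
hc/λ = KE_max + φ
λ = hc/(KE_max + φ)

Required photon energy:
E_photon = KE_max + φ = 2.02 + 2.88 = 4.90 eV

Required wavelength:
λ = hc/E_photon = (6.626×10⁻³⁴)(3×10⁸) / (4.90 × 1.602×10⁻¹⁹)
λ = 253.03 nm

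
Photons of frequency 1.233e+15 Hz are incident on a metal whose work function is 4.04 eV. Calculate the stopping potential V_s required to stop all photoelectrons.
1.0593 V

The stopping potential V_s satisfies: eV_s = KE_max

First, find KE_max using Einstein's equation:
E_photon = hf = (6.626×10⁻³⁴ J·s)(1.233e+15 Hz) = 5.0993 eV
KE_max = E_photon - φ = 5.0993 - 4.04 = 1.0593 eV

Since eV_s = KE_max:
V_s = KE_max/e = 1.0593 V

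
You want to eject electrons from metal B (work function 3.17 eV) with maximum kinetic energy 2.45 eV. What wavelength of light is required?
220.61 nm

From Einstein's equation: KE_max = hc/λ - φ

Rearranging for λ:
hc/λ = KE_max + φ
λ = hc/(KE_max + φ)

Required photon energy:
E_photon = KE_max + φ = 2.45 + 3.17 = 5.62 eV

Required wavelength:
λ = hc/E_photon = (6.626×10⁻³⁴)(3×10⁸) / (5.62 × 1.602×10⁻¹⁹)
λ = 220.61 nm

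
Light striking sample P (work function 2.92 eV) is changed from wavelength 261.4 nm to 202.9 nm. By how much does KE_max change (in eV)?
1.3675 eV

Using Einstein's equation: KE_max = hc/λ - φ

For λ₁ = 261.4 nm:
KE₁ = hc/λ₁ - φ = 4.7431 - 2.92 = 1.8231 eV

For λ₂ = 202.9 nm:
KE₂ = hc/λ₂ - φ = 6.1106 - 2.92 = 3.1906 eV

Change in KE:
ΔKE = KE₂ - KE₁ = 3.1906 - 1.8231 = 1.3675 eV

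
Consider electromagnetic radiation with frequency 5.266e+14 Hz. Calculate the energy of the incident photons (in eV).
2.1778 eV

Using E = hf:

E = hf = (6.626×10⁻³⁴ J·s)(5.266e+14 Hz)
E = 2.1778 eV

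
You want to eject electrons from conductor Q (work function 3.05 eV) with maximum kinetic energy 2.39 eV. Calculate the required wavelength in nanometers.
227.91 nm

From Einstein's equation: KE_max = hc/λ - φ

Rearranging for λ:
hc/λ = KE_max + φ
λ = hc/(KE_max + φ)

Required photon energy:
E_photon = KE_max + φ = 2.39 + 3.05 = 5.44 eV

Required wavelength:
λ = hc/E_photon = (6.626×10⁻³⁴)(3×10⁸) / (5.44 × 1.602×10⁻¹⁹)
λ = 227.91 nm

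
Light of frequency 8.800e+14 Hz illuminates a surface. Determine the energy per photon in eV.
3.6394 eV

Using E = hf:

E = hf = (6.626×10⁻³⁴ J·s)(8.800e+14 Hz)
E = 3.6394 eV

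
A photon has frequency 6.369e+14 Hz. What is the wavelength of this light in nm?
470.71 nm

Using the wave equation: c = fλ

Solving for wavelength:
λ = c/f = (3×10⁸ m/s) / (6.369e+14 Hz)
λ = 470.71 nm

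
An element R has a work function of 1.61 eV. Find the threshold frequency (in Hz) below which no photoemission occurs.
3.8930e+14 Hz

The threshold frequency is when the photon energy equals the work function:
hf₀ = φ

Solving for f₀:
f₀ = φ/h = (1.61 eV × 1.602×10⁻¹⁹ J/eV) / (6.626×10⁻³⁴ J·s)
f₀ = 3.8930e+14 Hz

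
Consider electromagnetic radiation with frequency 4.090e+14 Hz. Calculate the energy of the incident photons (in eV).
1.6915 eV

Using E = hf:

E = hf = (6.626×10⁻³⁴ J·s)(4.090e+14 Hz)
E = 1.6915 eV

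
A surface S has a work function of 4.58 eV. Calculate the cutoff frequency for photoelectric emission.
1.1074e+15 Hz

The threshold frequency is when the photon energy equals the work function:
hf₀ = φ

Solving for f₀:
f₀ = φ/h = (4.58 eV × 1.602×10⁻¹⁹ J/eV) / (6.626×10⁻³⁴ J·s)
f₀ = 1.1074e+15 Hz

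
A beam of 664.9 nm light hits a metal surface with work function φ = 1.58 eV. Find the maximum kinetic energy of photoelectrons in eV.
0.2847 eV

Using Einstein's photoelectric equation: KE_max = hf - φ = hc/λ - φ

First, calculate the photon energy:
E_photon = hc/λ = (6.626×10⁻³⁴ J·s)(3×10⁸ m/s) / (664.9×10⁻⁹ m)
E_photon = 1.8647 eV

Then, the maximum kinetic energy:
KE_max = E_photon - φ = 1.8647 eV - 1.58 eV = 0.2847 eV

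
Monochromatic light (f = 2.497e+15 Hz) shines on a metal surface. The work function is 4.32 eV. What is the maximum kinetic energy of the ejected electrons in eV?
6.0068 eV

Using Einstein's photoelectric equation: KE_max = hf - φ

First, calculate the photon energy:
E_photon = hf = (6.626×10⁻³⁴ J·s)(2.497e+15 Hz)
E_photon = 10.3268 eV

Then, the maximum kinetic energy:
KE_max = E_photon - φ = 10.3268 eV - 4.32 eV = 6.0068 eV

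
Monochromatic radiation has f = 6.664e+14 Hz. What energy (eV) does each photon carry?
2.7560 eV

Using E = hf:

E = hf = (6.626×10⁻³⁴ J·s)(6.664e+14 Hz)
E = 2.7560 eV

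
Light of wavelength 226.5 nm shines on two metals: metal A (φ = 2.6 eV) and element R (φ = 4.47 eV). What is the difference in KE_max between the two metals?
1.8700 eV

Using KE_max = hc/λ - φ for each metal:

Photon energy: E = hc/λ = 5.4739 eV

For metal A (φ₁ = 2.6 eV):
KE₁ = E - φ₁ = 5.4739 - 2.6 = 2.8739 eV

For element R (φ₂ = 4.47 eV):
KE₂ = E - φ₂ = 5.4739 - 4.47 = 1.0039 eV

Difference:
ΔKE = KE₁ - KE₂ = 2.8739 - 1.0039 = 1.8700 eV

Note: The difference equals the difference in work functions: 4.47 - 2.6 = 1.87 eV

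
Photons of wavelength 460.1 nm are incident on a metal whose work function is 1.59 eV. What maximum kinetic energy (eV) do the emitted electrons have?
1.1047 eV

Using Einstein's photoelectric equation: KE_max = hf - φ = hc/λ - φ

First, calculate the photon energy:
E_photon = hc/λ = (6.626×10⁻³⁴ J·s)(3×10⁸ m/s) / (460.1×10⁻⁹ m)
E_photon = 2.6947 eV

Then, the maximum kinetic energy:
KE_max = E_photon - φ = 2.6947 eV - 1.59 eV = 1.1047 eV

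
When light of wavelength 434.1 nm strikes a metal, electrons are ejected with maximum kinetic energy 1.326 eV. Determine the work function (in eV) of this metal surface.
1.53 eV

From Einstein's photoelectric equation: KE_max = hf - φ = hc/λ - φ

Rearranging for φ:
φ = hc/λ - KE_max

Calculate photon energy:
E_photon = hc/λ = 2.8561 eV

Therefore:
φ = 2.8561 - 1.326 = 1.53 eV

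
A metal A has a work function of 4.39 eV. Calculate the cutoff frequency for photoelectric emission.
1.0615e+15 Hz

The threshold frequency is when the photon energy equals the work function:
hf₀ = φ

Solving for f₀:
f₀ = φ/h = (4.39 eV × 1.602×10⁻¹⁹ J/eV) / (6.626×10⁻³⁴ J·s)
f₀ = 1.0615e+15 Hz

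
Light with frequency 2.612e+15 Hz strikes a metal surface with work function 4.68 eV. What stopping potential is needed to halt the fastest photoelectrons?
6.1224 V

The stopping potential V_s satisfies: eV_s = KE_max

First, find KE_max using Einstein's equation:
E_photon = hf = (6.626×10⁻³⁴ J·s)(2.612e+15 Hz) = 10.8024 eV
KE_max = E_photon - φ = 10.8024 - 4.68 = 6.1224 eV

Since eV_s = KE_max:
V_s = KE_max/e = 6.1224 V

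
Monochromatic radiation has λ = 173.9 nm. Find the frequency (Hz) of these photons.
1.7239e+15 Hz

Using the wave equation: c = fλ

Solving for frequency:
f = c/λ = (3×10⁸ m/s) / (173.9×10⁻⁹ m)
f = 1.7239e+15 Hz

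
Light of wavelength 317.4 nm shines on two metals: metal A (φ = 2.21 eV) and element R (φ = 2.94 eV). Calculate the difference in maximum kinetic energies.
0.7300 eV

Using KE_max = hc/λ - φ for each metal:

Photon energy: E = hc/λ = 3.9062 eV

For metal A (φ₁ = 2.21 eV):
KE₁ = E - φ₁ = 3.9062 - 2.21 = 1.6962 eV

For element R (φ₂ = 2.94 eV):
KE₂ = E - φ₂ = 3.9062 - 2.94 = 0.9662 eV

Difference:
ΔKE = KE₁ - KE₂ = 1.6962 - 0.9662 = 0.7300 eV

Note: The difference equals the difference in work functions: 2.94 - 2.21 = 0.73 eV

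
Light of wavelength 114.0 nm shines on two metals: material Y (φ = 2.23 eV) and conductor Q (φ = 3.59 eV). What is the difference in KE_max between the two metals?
1.3600 eV

Using KE_max = hc/λ - φ for each metal:

Photon energy: E = hc/λ = 10.8758 eV

For material Y (φ₁ = 2.23 eV):
KE₁ = E - φ₁ = 10.8758 - 2.23 = 8.6458 eV

For conductor Q (φ₂ = 3.59 eV):
KE₂ = E - φ₂ = 10.8758 - 3.59 = 7.2858 eV

Difference:
ΔKE = KE₁ - KE₂ = 8.6458 - 7.2858 = 1.3600 eV

Note: The difference equals the difference in work functions: 3.59 - 2.23 = 1.36 eV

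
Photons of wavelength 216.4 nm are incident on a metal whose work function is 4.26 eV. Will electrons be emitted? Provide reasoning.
Yes

For photoemission, the photon energy must exceed the work function.

Photon energy: E = hc/λ = 5.7294 eV
Work function: φ = 4.26 eV

Since E_photon (5.7294 eV) > φ (4.26 eV), photoemission WILL occur.
The threshold wavelength is λ₀ = hc/φ = 291.0 nm.
Since 216.4 nm < 291.0 nm, the light has sufficient energy.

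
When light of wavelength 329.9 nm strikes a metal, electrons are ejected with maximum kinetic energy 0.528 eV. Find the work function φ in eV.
3.23 eV

From Einstein's photoelectric equation: KE_max = hf - φ = hc/λ - φ

Rearranging for φ:
φ = hc/λ - KE_max

Calculate photon energy:
E_photon = hc/λ = 3.7582 eV

Therefore:
φ = 3.7582 - 0.528 = 3.23 eV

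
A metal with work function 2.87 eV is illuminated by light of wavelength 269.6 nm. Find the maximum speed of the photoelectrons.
7.7983e+05 m/s

First, find the maximum kinetic energy:
E_photon = hc/λ = 4.5988 eV
KE_max = E_photon - φ = 4.5988 - 2.87 = 1.7288 eV

Convert to Joules: KE_max = 1.7288 × 1.602×10⁻¹⁹ J = 2.7699e-19 J

Then use KE = ½mv² to find velocity:
v = √(2·KE/m) = √(2 × 2.7699e-19 J / 9.109e-31 kg)
v = 7.7983e+05 m/s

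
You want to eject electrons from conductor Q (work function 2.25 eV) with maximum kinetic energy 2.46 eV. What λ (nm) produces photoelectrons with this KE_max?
263.24 nm

From Einstein's equation: KE_max = hc/λ - φ

Rearranging for λ:
hc/λ = KE_max + φ
λ = hc/(KE_max + φ)

Required photon energy:
E_photon = KE_max + φ = 2.46 + 2.25 = 4.71 eV

Required wavelength:
λ = hc/E_photon = (6.626×10⁻³⁴)(3×10⁸) / (4.71 × 1.602×10⁻¹⁹)
λ = 263.24 nm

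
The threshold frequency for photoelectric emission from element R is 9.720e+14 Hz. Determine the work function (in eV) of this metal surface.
4.02 eV

At the threshold frequency, photon energy equals work function:
φ = hf₀

Calculating:
φ = (6.626×10⁻³⁴ J·s)(9.720e+14 Hz)
φ = 4.02 eV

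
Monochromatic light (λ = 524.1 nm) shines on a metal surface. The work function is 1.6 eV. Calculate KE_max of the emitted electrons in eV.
0.7657 eV

Using Einstein's photoelectric equation: KE_max = hf - φ = hc/λ - φ

First, calculate the photon energy:
E_photon = hc/λ = (6.626×10⁻³⁴ J·s)(3×10⁸ m/s) / (524.1×10⁻⁹ m)
E_photon = 2.3657 eV

Then, the maximum kinetic energy:
KE_max = E_photon - φ = 2.3657 eV - 1.6 eV = 0.7657 eV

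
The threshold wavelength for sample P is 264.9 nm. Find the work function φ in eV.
4.68 eV

At the threshold wavelength, photon energy equals work function:
φ = hc/λ₀

Calculating:
φ = (6.626×10⁻³⁴ J·s)(3×10⁸ m/s) / (264.9×10⁻⁹ m)
φ = 4.68 eV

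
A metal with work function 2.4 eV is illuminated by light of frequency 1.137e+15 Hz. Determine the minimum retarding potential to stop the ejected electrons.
2.3023 V

The stopping potential V_s satisfies: eV_s = KE_max

First, find KE_max using Einstein's equation:
E_photon = hf = (6.626×10⁻³⁴ J·s)(1.137e+15 Hz) = 4.7023 eV
KE_max = E_photon - φ = 4.7023 - 2.4 = 2.3023 eV

Since eV_s = KE_max:
V_s = KE_max/e = 2.3023 V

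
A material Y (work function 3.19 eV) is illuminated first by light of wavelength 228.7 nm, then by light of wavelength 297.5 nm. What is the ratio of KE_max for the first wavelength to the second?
2.2825

Using Einstein's equation: KE_max = hc/λ - φ

For λ₁ = 228.7 nm:
E₁ = hc/λ₁ = 5.4213 eV
KE₁ = E₁ - φ = 5.4213 - 3.19 = 2.2313 eV

For λ₂ = 297.5 nm:
E₂ = hc/λ₂ = 4.1675 eV
KE₂ = E₂ - φ = 4.1675 - 3.19 = 0.9775 eV

Ratio: KE₁/KE₂ = 2.2313/0.9775 = 2.2825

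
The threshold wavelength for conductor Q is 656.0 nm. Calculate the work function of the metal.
1.89 eV

At the threshold wavelength, photon energy equals work function:
φ = hc/λ₀

Calculating:
φ = (6.626×10⁻³⁴ J·s)(3×10⁸ m/s) / (656.0×10⁻⁹ m)
φ = 1.89 eV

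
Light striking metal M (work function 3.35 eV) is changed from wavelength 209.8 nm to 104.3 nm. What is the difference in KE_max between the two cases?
5.9776 eV

Using Einstein's equation: KE_max = hc/λ - φ

For λ₁ = 209.8 nm:
KE₁ = hc/λ₁ - φ = 5.9096 - 3.35 = 2.5596 eV

For λ₂ = 104.3 nm:
KE₂ = hc/λ₂ - φ = 11.8873 - 3.35 = 8.5373 eV

Change in KE:
ΔKE = KE₂ - KE₁ = 8.5373 - 2.5596 = 5.9776 eV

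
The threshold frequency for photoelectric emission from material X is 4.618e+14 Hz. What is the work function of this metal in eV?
1.91 eV

At the threshold frequency, photon energy equals work function:
φ = hf₀

Calculating:
φ = (6.626×10⁻³⁴ J·s)(4.618e+14 Hz)
φ = 1.91 eV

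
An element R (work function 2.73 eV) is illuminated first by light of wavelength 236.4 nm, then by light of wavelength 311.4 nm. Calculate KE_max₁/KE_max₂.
2.0093

Using Einstein's equation: KE_max = hc/λ - φ

For λ₁ = 236.4 nm:
E₁ = hc/λ₁ = 5.2447 eV
KE₁ = E₁ - φ = 5.2447 - 2.73 = 2.5147 eV

For λ₂ = 311.4 nm:
E₂ = hc/λ₂ = 3.9815 eV
KE₂ = E₂ - φ = 3.9815 - 2.73 = 1.2515 eV

Ratio: KE₁/KE₂ = 2.5147/1.2515 = 2.0093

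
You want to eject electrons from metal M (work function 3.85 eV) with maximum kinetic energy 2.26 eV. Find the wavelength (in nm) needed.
202.92 nm

From Einstein's equation: KE_max = hc/λ - φ

Rearranging for λ:
hc/λ = KE_max + φ
λ = hc/(KE_max + φ)

Required photon energy:
E_photon = KE_max + φ = 2.26 + 3.85 = 6.11 eV

Required wavelength:
λ = hc/E_photon = (6.626×10⁻³⁴)(3×10⁸) / (6.11 × 1.602×10⁻¹⁹)
λ = 202.92 nm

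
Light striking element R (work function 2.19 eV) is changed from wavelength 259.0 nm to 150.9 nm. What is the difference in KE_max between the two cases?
3.4293 eV

Using Einstein's equation: KE_max = hc/λ - φ

For λ₁ = 259.0 nm:
KE₁ = hc/λ₁ - φ = 4.7870 - 2.19 = 2.5970 eV

For λ₂ = 150.9 nm:
KE₂ = hc/λ₂ - φ = 8.2163 - 2.19 = 6.0263 eV

Change in KE:
ΔKE = KE₂ - KE₁ = 6.0263 - 2.5970 = 3.4293 eV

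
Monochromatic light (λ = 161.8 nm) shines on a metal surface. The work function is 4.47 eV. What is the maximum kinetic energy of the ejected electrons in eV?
3.1928 eV

Using Einstein's photoelectric equation: KE_max = hf - φ = hc/λ - φ

First, calculate the photon energy:
E_photon = hc/λ = (6.626×10⁻³⁴ J·s)(3×10⁸ m/s) / (161.8×10⁻⁹ m)
E_photon = 7.6628 eV

Then, the maximum kinetic energy:
KE_max = E_photon - φ = 7.6628 eV - 4.47 eV = 3.1928 eV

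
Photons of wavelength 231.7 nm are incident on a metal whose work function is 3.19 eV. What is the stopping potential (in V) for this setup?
2.1611 V

The stopping potential V_s satisfies: eV_s = KE_max

First, find KE_max using Einstein's equation:
E_photon = hc/λ = 5.3511 eV
KE_max = E_photon - φ = 5.3511 - 3.19 = 2.1611 eV

Since eV_s = KE_max:
V_s = KE_max/e = 2.1611 V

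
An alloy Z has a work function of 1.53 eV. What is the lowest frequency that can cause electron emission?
3.6995e+14 Hz

The threshold frequency is when the photon energy equals the work function:
hf₀ = φ

Solving for f₀:
f₀ = φ/h = (1.53 eV × 1.602×10⁻¹⁹ J/eV) / (6.626×10⁻³⁴ J·s)
f₀ = 3.6995e+14 Hz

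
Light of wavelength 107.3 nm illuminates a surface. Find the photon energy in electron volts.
11.5549 eV

Using E = hf = hc/λ:

E = hc/λ = (6.626×10⁻³⁴ J·s)(3×10⁸ m/s) / (107.3×10⁻⁹ m)
E = 11.5549 eV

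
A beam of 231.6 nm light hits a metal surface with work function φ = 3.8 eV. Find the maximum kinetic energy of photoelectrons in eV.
1.5534 eV

Using Einstein's photoelectric equation: KE_max = hf - φ = hc/λ - φ

First, calculate the photon energy:
E_photon = hc/λ = (6.626×10⁻³⁴ J·s)(3×10⁸ m/s) / (231.6×10⁻⁹ m)
E_photon = 5.3534 eV

Then, the maximum kinetic energy:
KE_max = E_photon - φ = 5.3534 eV - 3.8 eV = 1.5534 eV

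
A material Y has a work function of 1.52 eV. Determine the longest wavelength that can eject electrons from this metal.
815.69 nm

The threshold wavelength is when the photon energy equals the work function:
hc/λ₀ = φ

Solving for λ₀:
λ₀ = hc/φ = (6.626×10⁻³⁴ J·s)(3×10⁸ m/s) / (1.52 eV × 1.602×10⁻¹⁹ J/eV)
λ₀ = 815.69 nm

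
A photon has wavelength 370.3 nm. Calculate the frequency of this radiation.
8.0959e+14 Hz

Using the wave equation: c = fλ

Solving for frequency:
f = c/λ = (3×10⁸ m/s) / (370.3×10⁻⁹ m)
f = 8.0959e+14 Hz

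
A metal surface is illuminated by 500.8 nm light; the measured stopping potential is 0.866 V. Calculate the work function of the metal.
1.61 eV

The stopping potential gives the maximum kinetic energy: KE_max = eV_s = 0.866 eV

From Einstein's photoelectric equation: KE_max = hc/λ - φ
Rearranging: φ = hc/λ - KE_max

Calculate photon energy:
E_photon = hc/λ = (6.626×10⁻³⁴ J·s)(3×10⁸ m/s) / (500.8×10⁻⁹ m) = 2.4757 eV

Therefore:
φ = 2.4757 - 0.866 = 1.61 eV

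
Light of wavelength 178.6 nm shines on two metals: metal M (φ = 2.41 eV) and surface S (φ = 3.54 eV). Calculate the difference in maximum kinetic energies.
1.1300 eV

Using KE_max = hc/λ - φ for each metal:

Photon energy: E = hc/λ = 6.9420 eV

For metal M (φ₁ = 2.41 eV):
KE₁ = E - φ₁ = 6.9420 - 2.41 = 4.5320 eV

For surface S (φ₂ = 3.54 eV):
KE₂ = E - φ₂ = 6.9420 - 3.54 = 3.4020 eV

Difference:
ΔKE = KE₁ - KE₂ = 4.5320 - 3.4020 = 1.1300 eV

Note: The difference equals the difference in work functions: 3.54 - 2.41 = 1.13 eV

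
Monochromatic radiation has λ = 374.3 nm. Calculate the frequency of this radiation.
8.0094e+14 Hz

Using the wave equation: c = fλ

Solving for frequency:
f = c/λ = (3×10⁸ m/s) / (374.3×10⁻⁹ m)
f = 8.0094e+14 Hz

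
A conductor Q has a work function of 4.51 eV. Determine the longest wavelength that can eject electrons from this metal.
274.91 nm

The threshold wavelength is when the photon energy equals the work function:
hc/λ₀ = φ

Solving for λ₀:
λ₀ = hc/φ = (6.626×10⁻³⁴ J·s)(3×10⁸ m/s) / (4.51 eV × 1.602×10⁻¹⁹ J/eV)
λ₀ = 274.91 nm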